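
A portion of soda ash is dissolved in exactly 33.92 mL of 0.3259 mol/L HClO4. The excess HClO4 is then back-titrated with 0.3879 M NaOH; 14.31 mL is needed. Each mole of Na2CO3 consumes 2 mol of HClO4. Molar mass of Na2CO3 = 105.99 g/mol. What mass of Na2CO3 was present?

Total n(HClO4) added = 0.3259 x 0.03392 = 0.01105 mol.
n(NaOH) used = 0.3879 x 0.01431 = 0.005551 mol, which equals the excess n(HClO4).
So n(HClO4) consumed by the sample = 0.01105 - 0.005551 = 0.005504 mol.
n(Na2CO3) = 0.005504 / 2 = 0.002752 mol.
mass = 0.002752 mol x 105.99 g/mol = 0.292 g.

0.292 g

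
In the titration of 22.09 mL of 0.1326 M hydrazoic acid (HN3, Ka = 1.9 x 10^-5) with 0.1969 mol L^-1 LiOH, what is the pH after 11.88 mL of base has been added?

5.32

Initial n(HN3) = 0.1326 x 0.02209 = 0.002929 mol.
n(LiOH) added = 0.1969 x 0.01188 = 0.002339 mol, converting that many moles of HN3 to N3-.
Remaining n(HN3) = 0.0005900 mol; n(N3-) = 0.002339 mol.
By Henderson-Hasselbalch, pH = pKa + log([A^-]/[HA]) = 4.72 + log(0.002339/0.0005900) = 4.72 + (+0.60) = 5.32.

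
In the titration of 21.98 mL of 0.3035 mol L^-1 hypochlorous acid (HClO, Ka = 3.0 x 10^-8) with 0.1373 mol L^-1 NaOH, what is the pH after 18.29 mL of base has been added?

7.30

Initial n(HClO) = 0.3035 x 0.02198 = 0.006671 mol.
n(NaOH) added = 0.1373 x 0.01829 = 0.002511 mol, converting that many moles of HClO to ClO-.
Remaining n(HClO) = 0.004160 mol; n(ClO-) = 0.002511 mol.
By Henderson-Hasselbalch, pH = pKa + log([A^-]/[HA]) = 7.52 + log(0.002511/0.004160) = 7.52 + (-0.22) = 7.30.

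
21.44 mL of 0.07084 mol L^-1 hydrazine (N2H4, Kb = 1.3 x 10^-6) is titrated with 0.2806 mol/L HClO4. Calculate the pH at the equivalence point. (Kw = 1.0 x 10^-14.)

n(N2H4) = 0.07084 x 0.02144 = 0.001519 mol; V(HClO4) at equivalence = 0.001519/0.2806 = 0.005413 L.
At equivalence the base is fully converted to N2H5+; total volume = 0.02685 L, so [N2H5+] = 0.001519/0.02685 = 0.05656 M.
Ka(N2H5+) = Kw/Kb = 1.0e-14 / 1.3 x 10^-6 = 7.69e-9.
[H^+] = sqrt(Ka x [N2H5+]) = sqrt(7.69e-9 x 0.05656) = 2.09e-5 M.
pH = -log(2.09e-5) = 4.68.

4.68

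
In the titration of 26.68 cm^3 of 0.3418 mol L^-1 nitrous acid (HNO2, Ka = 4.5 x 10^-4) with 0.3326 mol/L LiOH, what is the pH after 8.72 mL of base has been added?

3.02

Initial n(HNO2) = 0.3418 x 0.02668 = 0.009119 mol.
n(LiOH) added = 0.3326 x 0.008720 = 0.002900 mol, converting that many moles of HNO2 to NO2-.
Remaining n(HNO2) = 0.006219 mol; n(NO2-) = 0.002900 mol.
By Henderson-Hasselbalch, pH = pKa + log([A^-]/[HA]) = 3.35 + log(0.002900/0.006219) = 3.35 + (-0.33) = 3.02.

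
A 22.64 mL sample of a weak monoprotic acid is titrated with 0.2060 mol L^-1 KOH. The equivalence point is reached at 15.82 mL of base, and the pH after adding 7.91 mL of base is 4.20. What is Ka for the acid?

7.91 mL is half of the equivalence volume, so this is the half-equivalence point where [HA] = [A^-].
At half-equivalence pH = pKa, so pKa = 4.20.
Ka = 10^(-4.20) = 6.3 x 10^-5.

6.3 x 10^-5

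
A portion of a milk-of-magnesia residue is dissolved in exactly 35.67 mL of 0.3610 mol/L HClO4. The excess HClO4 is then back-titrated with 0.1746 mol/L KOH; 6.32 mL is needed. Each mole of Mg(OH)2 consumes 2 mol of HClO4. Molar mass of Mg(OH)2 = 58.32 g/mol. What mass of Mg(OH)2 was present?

Total n(HClO4) added = 0.3610 x 0.03567 = 0.01288 mol.
n(KOH) used = 0.1746 x 0.006320 = 0.001103 mol, which equals the excess n(HClO4).
So n(HClO4) consumed by the sample = 0.01288 - 0.001103 = 0.01177 mol.
n(Mg(OH)2) = 0.01177 / 2 = 0.005887 mol.
mass = 0.005887 mol x 58.32 g/mol = 0.343 g.

0.343 g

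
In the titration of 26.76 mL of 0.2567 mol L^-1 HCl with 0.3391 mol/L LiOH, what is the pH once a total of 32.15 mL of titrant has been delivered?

n(acid) = 0.2567 x 0.02676 = 0.006869 mol; n(LiOH) added = 0.3391 x 0.03215 = 0.01090 mol.
Base is in excess by 0.01090 - 0.006869 = 0.004033 mol in a total volume of 0.05891 L.
[OH^-] = 0.004033/0.05891 = 0.06846 M, so pOH = 1.16 and pH = 14.00 - 1.16 = 12.84.

12.84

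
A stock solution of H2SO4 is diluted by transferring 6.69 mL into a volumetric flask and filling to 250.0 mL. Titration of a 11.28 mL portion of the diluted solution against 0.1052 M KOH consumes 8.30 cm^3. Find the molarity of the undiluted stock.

1.45 M

n(KOH) = 0.1052 x 0.008300 = 0.0008732 mol.
n(H2SO4) in the aliquot = 0.0008732 x 1/2 = 0.0004366 mol.
[diluted H2SO4] = 0.0004366 / 0.01128 = 0.03870 M.
Dilution factor = 250.0/6.690 = 37.37, so [stock] = 0.03870 x 37.37 = 1.45 M.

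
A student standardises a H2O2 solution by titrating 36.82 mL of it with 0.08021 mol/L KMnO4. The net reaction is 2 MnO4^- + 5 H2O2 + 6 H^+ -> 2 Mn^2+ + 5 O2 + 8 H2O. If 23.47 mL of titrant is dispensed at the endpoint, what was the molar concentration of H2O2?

0.128 M

n(KMnO4) = 0.08021 x 0.02347 = 0.001883 mol.
From the balanced equation, 2 mol KMnO4 reacts with 5 mol H2O2, so n(H2O2) = 0.001883 x 5/2 = 0.004706 mol.
[H2O2] = 0.004706 / 0.03682 L = 0.128 M.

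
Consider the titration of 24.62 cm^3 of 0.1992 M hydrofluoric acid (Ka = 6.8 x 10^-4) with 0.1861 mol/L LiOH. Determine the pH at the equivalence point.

8.08

n(HF) = 0.1992 x 0.02462 = 0.004904 mol; V(LiOH) at equivalence = 0.004904/0.1861 = 0.02635 L.
At equivalence all the acid is converted to F-; total volume = 0.02462 + 0.02635 = 0.05097 L, so [F-] = 0.004904/0.05097 = 0.09621 M.
Kb = Kw/Ka = 1.0e-14 / 6.8 x 10^-4 = 1.47e-11.
[OH^-] = sqrt(Kb x [F-]) = sqrt(1.47e-11 x 0.09621) = 1.19e-6 M.
pOH = 5.92, so pH = 14.00 - 5.92 = 8.08.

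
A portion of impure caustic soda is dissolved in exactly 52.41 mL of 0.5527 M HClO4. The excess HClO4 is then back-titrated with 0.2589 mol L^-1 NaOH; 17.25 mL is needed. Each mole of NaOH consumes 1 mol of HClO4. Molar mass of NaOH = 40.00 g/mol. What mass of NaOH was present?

0.980 g

Total n(HClO4) added = 0.5527 x 0.05241 = 0.02897 mol.
n(NaOH) used = 0.2589 x 0.01725 = 0.004466 mol, which equals the excess n(HClO4).
So n(HClO4) consumed by the sample = 0.02897 - 0.004466 = 0.02450 mol.
n(NaOH) = 0.02450 / 1 = 0.02450 mol.
mass = 0.02450 mol x 40.00 g/mol = 0.980 g.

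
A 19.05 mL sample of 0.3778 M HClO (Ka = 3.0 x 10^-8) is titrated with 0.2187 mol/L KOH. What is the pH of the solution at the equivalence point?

n(HClO) = 0.3778 x 0.01905 = 0.007197 mol; V(KOH) at equivalence = 0.007197/0.2187 = 0.03291 L.
At equivalence all the acid is converted to ClO-; total volume = 0.01905 + 0.03291 = 0.05196 L, so [ClO-] = 0.007197/0.05196 = 0.1385 M.
Kb = Kw/Ka = 1.0e-14 / 3.0 x 10^-8 = 3.33e-7.
[OH^-] = sqrt(Kb x [ClO-]) = sqrt(3.33e-7 x 0.1385) = 0.000215 M.
pOH = 3.67, so pH = 14.00 - 3.67 = 10.33.

10.33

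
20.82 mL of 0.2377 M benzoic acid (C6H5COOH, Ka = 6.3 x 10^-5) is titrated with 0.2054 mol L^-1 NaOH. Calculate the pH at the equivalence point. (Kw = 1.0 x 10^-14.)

n(C6H5COOH) = 0.2377 x 0.02082 = 0.004949 mol; V(NaOH) at equivalence = 0.004949/0.2054 = 0.02409 L.
At equivalence all the acid is converted to C6H5COO-; total volume = 0.02082 + 0.02409 = 0.04491 L, so [C6H5COO-] = 0.004949/0.04491 = 0.1102 M.
Kb = Kw/Ka = 1.0e-14 / 6.3 x 10^-5 = 1.59e-10.
[OH^-] = sqrt(Kb x [C6H5COO-]) = sqrt(1.59e-10 x 0.1102) = 4.18e-6 M.
pOH = 5.38, so pH = 14.00 - 5.38 = 8.62.

8.62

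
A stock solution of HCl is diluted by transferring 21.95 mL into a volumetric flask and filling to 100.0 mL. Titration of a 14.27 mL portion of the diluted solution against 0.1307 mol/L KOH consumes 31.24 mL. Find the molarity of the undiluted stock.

1.30 M

n(KOH) = 0.1307 x 0.03124 = 0.004083 mol.
n(HCl) in the aliquot = 0.004083 mol.
[diluted HCl] = 0.004083 / 0.01427 = 0.2861 M.
Dilution factor = 100.0/21.95 = 4.556, so [stock] = 0.2861 x 4.556 = 1.30 M.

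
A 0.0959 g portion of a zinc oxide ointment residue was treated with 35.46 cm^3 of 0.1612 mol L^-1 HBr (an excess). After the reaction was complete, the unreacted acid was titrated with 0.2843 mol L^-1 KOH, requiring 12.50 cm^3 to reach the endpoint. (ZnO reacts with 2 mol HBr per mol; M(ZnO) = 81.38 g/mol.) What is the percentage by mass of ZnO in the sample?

91.7%

Total n(HBr) added = 0.1612 x 0.03546 = 0.005716 mol.
n(KOH) used = 0.2843 x 0.01250 = 0.003554 mol, which equals the excess n(HBr).
So n(HBr) consumed by the sample = 0.005716 - 0.003554 = 0.002162 mol.
n(ZnO) = 0.002162 / 2 = 0.001081 mol.
mass ZnO = 0.001081 x 81.38 = 0.08799 g, so %ZnO = 0.08799/0.0959 x 100 = 91.7%.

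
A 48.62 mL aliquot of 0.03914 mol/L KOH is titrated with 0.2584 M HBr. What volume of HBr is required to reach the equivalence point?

n(KOH) = 0.03914 mol/L x 0.04862 L = 0.001903 mol.
At equivalence n(HBr) = n(KOH) = 0.001903 mol.
V(HBr) = 0.001903 / 0.2584 = 0.007364 L = 7.36 mL.

7.36 mL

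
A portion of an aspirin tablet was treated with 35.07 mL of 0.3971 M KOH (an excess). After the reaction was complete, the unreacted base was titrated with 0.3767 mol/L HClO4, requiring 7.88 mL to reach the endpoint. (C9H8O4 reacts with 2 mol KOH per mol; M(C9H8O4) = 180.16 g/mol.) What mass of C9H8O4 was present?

0.987 g

Total n(KOH) added = 0.3971 x 0.03507 = 0.01393 mol.
n(HClO4) used = 0.3767 x 0.007880 = 0.002968 mol, which equals the excess n(KOH).
So n(KOH) consumed by the sample = 0.01393 - 0.002968 = 0.01096 mol.
n(C9H8O4) = 0.01096 / 2 = 0.005479 mol.
mass = 0.005479 mol x 180.16 g/mol = 0.987 g.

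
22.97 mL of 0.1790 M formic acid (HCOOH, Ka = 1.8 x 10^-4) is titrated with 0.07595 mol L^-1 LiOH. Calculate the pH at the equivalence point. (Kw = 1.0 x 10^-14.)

n(HCOOH) = 0.1790 x 0.02297 = 0.004112 mol; V(LiOH) at equivalence = 0.004112/0.07595 = 0.05414 L.
At equivalence all the acid is converted to HCOO-; total volume = 0.02297 + 0.05414 = 0.07711 L, so [HCOO-] = 0.004112/0.07711 = 0.05332 M.
Kb = Kw/Ka = 1.0e-14 / 1.8 x 10^-4 = 5.56e-11.
[OH^-] = sqrt(Kb x [HCOO-]) = sqrt(5.56e-11 x 0.05332) = 1.72e-6 M.
pOH = 5.76, so pH = 14.00 - 5.76 = 8.24.

8.24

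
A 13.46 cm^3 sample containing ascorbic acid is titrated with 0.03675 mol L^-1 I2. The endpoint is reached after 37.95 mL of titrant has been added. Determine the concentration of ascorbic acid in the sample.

0.104 M

n(I2) = 0.03675 x 0.03795 = 0.001395 mol.
From the balanced equation, 1 mol I2 reacts with 1 mol ascorbic acid, so n(ascorbic acid) = 0.001395 x 1/1 = 0.001395 mol.
[ascorbic acid] = 0.001395 / 0.01346 L = 0.104 M.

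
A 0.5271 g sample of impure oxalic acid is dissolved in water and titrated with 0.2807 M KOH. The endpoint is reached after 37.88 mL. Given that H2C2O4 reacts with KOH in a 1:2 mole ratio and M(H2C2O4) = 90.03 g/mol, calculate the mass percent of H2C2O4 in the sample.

90.8%

n(KOH) = 0.2807 x 0.03788 = 0.01063 mol.
n(H2C2O4) = 0.01063 / 2 = 0.005316 mol.
mass of H2C2O4 = 0.005316 x 90.03 = 0.4786 g.
% purity = 0.4786 / 0.5271 x 100 = 90.8%.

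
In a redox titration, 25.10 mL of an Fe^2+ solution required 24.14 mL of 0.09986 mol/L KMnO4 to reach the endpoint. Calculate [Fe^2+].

0.480 M

n(KMnO4) = 0.09986 x 0.02414 = 0.002411 mol.
From the balanced equation, 1 mol KMnO4 reacts with 5 mol Fe^2+, so n(Fe^2+) = 0.002411 x 5/1 = 0.01205 mol.
[Fe^2+] = 0.01205 / 0.02510 L = 0.480 M.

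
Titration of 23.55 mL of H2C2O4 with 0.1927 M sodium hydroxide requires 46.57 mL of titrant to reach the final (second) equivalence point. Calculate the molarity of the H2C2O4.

n(NaOH) = 0.1927 x 0.04657 = 0.008974 mol.
At the final (second) equivalence point, 2 mol OH^- react per mol H2C2O4, so n(H2C2O4) = 0.008974 / 2 = 0.004487 mol.
[H2C2O4] = 0.004487 / 0.02355 L = 0.191 M.

0.191 M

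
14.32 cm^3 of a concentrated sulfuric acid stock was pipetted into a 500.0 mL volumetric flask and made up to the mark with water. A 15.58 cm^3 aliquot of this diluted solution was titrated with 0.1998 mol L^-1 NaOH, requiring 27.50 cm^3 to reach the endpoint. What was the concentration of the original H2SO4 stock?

6.16 M

n(NaOH) = 0.1998 x 0.02750 = 0.005495 mol.
n(H2SO4) in the aliquot = 0.005495 x 1/2 = 0.002747 mol.
[diluted H2SO4] = 0.002747 / 0.01558 = 0.1763 M.
Dilution factor = 500.0/14.32 = 34.92, so [stock] = 0.1763 x 34.92 = 6.16 M.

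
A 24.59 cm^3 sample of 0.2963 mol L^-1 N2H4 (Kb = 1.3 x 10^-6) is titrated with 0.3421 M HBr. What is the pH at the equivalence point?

n(N2H4) = 0.2963 x 0.02459 = 0.007286 mol; V(HBr) at equivalence = 0.007286/0.3421 = 0.02130 L.
At equivalence the base is fully converted to N2H5+; total volume = 0.04589 L, so [N2H5+] = 0.007286/0.04589 = 0.1588 M.
Ka(N2H5+) = Kw/Kb = 1.0e-14 / 1.3 x 10^-6 = 7.69e-9.
[H^+] = sqrt(Ka x [N2H5+]) = sqrt(7.69e-9 x 0.1588) = 3.49e-5 M.
pH = -log(3.49e-5) = 4.46.

4.46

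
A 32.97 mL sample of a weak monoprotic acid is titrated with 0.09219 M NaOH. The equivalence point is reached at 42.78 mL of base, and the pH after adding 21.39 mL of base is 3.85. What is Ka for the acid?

21.39 mL is half of the equivalence volume, so this is the half-equivalence point where [HA] = [A^-].
At half-equivalence pH = pKa, so pKa = 3.85.
Ka = 10^(-3.85) = 1.4 x 10^-4.

1.4 x 10^-4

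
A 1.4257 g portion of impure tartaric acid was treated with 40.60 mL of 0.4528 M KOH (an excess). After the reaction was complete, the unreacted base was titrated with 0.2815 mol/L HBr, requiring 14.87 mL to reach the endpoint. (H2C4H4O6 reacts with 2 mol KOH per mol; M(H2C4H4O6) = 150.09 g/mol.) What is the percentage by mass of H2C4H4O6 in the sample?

Total n(KOH) added = 0.4528 x 0.04060 = 0.01838 mol.
n(HBr) used = 0.2815 x 0.01487 = 0.004186 mol, which equals the excess n(KOH).
So n(KOH) consumed by the sample = 0.01838 - 0.004186 = 0.01420 mol.
n(H2C4H4O6) = 0.01420 / 2 = 0.007099 mol.
mass H2C4H4O6 = 0.007099 x 150.09 = 1.065 g, so %H2C4H4O6 = 1.065/1.4257 x 100 = 74.7%.

74.7%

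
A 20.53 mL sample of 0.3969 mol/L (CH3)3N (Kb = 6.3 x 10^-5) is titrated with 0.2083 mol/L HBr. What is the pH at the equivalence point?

5.33

n((CH3)3N) = 0.3969 x 0.02053 = 0.008148 mol; V(HBr) at equivalence = 0.008148/0.2083 = 0.03912 L.
At equivalence the base is fully converted to (CH3)3NH+; total volume = 0.05965 L, so [(CH3)3NH+] = 0.008148/0.05965 = 0.1366 M.
Ka((CH3)3NH+) = Kw/Kb = 1.0e-14 / 6.3 x 10^-5 = 1.59e-10.
[H^+] = sqrt(Ka x [(CH3)3NH+]) = sqrt(1.59e-10 x 0.1366) = 4.66e-6 M.
pH = -log(4.66e-6) = 5.33.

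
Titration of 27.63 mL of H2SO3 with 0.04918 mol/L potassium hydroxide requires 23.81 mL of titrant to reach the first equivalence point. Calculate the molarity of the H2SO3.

n(KOH) = 0.04918 x 0.02381 = 0.001171 mol.
At the first equivalence point, 1 mol OH^- react per mol H2SO3, so n(H2SO3) = 0.001171 / 1 = 0.001171 mol.
[H2SO3] = 0.001171 / 0.02763 L = 0.0424 M.

0.0424 M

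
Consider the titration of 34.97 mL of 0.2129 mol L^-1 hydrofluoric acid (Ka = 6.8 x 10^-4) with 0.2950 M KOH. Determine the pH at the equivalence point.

8.13

n(HF) = 0.2129 x 0.03497 = 0.007445 mol; V(KOH) at equivalence = 0.007445/0.2950 = 0.02524 L.
At equivalence all the acid is converted to F-; total volume = 0.03497 + 0.02524 = 0.06021 L, so [F-] = 0.007445/0.06021 = 0.1237 M.
Kb = Kw/Ka = 1.0e-14 / 6.8 x 10^-4 = 1.47e-11.
[OH^-] = sqrt(Kb x [F-]) = sqrt(1.47e-11 x 0.1237) = 1.35e-6 M.
pOH = 5.87, so pH = 14.00 - 5.87 = 8.13.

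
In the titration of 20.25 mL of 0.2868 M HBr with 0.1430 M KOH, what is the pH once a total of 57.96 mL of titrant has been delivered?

12.50

n(acid) = 0.2868 x 0.02025 = 0.005808 mol; n(KOH) added = 0.1430 x 0.05796 = 0.008288 mol.
Base is in excess by 0.008288 - 0.005808 = 0.002481 mol in a total volume of 0.07821 L.
[OH^-] = 0.002481/0.07821 = 0.03172 M, so pOH = 1.50 and pH = 14.00 - 1.50 = 12.50.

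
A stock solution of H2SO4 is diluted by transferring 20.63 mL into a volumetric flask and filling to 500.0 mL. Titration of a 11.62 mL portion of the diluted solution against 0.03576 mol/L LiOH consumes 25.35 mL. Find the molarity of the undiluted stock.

0.945 M

n(LiOH) = 0.03576 x 0.02535 = 0.0009065 mol.
n(H2SO4) in the aliquot = 0.0009065 x 1/2 = 0.0004533 mol.
[diluted H2SO4] = 0.0004533 / 0.01162 = 0.03901 M.
Dilution factor = 500.0/20.63 = 24.24, so [stock] = 0.03901 x 24.24 = 0.945 M.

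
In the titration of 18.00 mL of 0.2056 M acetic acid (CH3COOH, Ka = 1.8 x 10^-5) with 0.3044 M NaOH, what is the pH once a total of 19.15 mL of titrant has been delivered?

12.76

n(acid) = 0.2056 x 0.01800 = 0.003701 mol; n(NaOH) added = 0.3044 x 0.01915 = 0.005829 mol.
Base is in excess by 0.005829 - 0.003701 = 0.002128 mol in a total volume of 0.03715 L.
[OH^-] = 0.002128/0.03715 = 0.05729 M, so pOH = 1.24 and pH = 14.00 - 1.24 = 12.76.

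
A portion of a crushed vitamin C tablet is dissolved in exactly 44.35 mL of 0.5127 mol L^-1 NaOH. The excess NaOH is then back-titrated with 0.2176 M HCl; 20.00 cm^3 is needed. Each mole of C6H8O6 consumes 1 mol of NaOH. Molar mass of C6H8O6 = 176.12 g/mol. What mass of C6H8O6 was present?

3.24 g

Total n(NaOH) added = 0.5127 x 0.04435 = 0.02274 mol.
n(HCl) used = 0.2176 x 0.02000 = 0.004352 mol, which equals the excess n(NaOH).
So n(NaOH) consumed by the sample = 0.02274 - 0.004352 = 0.01839 mol.
n(C6H8O6) = 0.01839 / 1 = 0.01839 mol.
mass = 0.01839 mol x 176.12 g/mol = 3.24 g.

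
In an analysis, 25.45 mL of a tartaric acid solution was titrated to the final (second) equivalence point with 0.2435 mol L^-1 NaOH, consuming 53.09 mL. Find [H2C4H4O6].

n(NaOH) = 0.2435 x 0.05309 = 0.01293 mol.
At the final (second) equivalence point, 2 mol OH^- react per mol H2C4H4O6, so n(H2C4H4O6) = 0.01293 / 2 = 0.006464 mol.
[H2C4H4O6] = 0.006464 / 0.02545 L = 0.254 M.

0.254 M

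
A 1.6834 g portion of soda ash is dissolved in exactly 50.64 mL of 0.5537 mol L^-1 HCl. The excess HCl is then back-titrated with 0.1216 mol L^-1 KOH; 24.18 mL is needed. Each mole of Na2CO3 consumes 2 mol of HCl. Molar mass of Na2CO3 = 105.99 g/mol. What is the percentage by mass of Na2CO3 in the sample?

79.0%

Total n(HCl) added = 0.5537 x 0.05064 = 0.02804 mol.
n(KOH) used = 0.1216 x 0.02418 = 0.002940 mol, which equals the excess n(HCl).
So n(HCl) consumed by the sample = 0.02804 - 0.002940 = 0.02510 mol.
n(Na2CO3) = 0.02510 / 2 = 0.01255 mol.
mass Na2CO3 = 0.01255 x 105.99 = 1.330 g, so %Na2CO3 = 1.330/1.6834 x 100 = 79.0%.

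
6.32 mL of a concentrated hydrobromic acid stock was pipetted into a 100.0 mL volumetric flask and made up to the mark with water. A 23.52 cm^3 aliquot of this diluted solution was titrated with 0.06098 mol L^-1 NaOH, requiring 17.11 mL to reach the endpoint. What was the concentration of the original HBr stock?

n(NaOH) = 0.06098 x 0.01711 = 0.001043 mol.
n(HBr) in the aliquot = 0.001043 mol.
[diluted HBr] = 0.001043 / 0.02352 = 0.04436 M.
Dilution factor = 100.0/6.320 = 15.82, so [stock] = 0.04436 x 15.82 = 0.702 M.

0.702 M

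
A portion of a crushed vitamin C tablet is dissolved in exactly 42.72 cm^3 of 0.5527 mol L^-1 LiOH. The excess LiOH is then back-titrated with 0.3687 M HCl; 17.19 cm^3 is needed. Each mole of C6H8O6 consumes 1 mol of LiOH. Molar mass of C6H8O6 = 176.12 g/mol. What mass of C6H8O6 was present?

3.04 g

Total n(LiOH) added = 0.5527 x 0.04272 = 0.02361 mol.
n(HCl) used = 0.3687 x 0.01719 = 0.006338 mol, which equals the excess n(LiOH).
So n(LiOH) consumed by the sample = 0.02361 - 0.006338 = 0.01727 mol.
n(C6H8O6) = 0.01727 / 1 = 0.01727 mol.
mass = 0.01727 mol x 176.12 g/mol = 3.04 g.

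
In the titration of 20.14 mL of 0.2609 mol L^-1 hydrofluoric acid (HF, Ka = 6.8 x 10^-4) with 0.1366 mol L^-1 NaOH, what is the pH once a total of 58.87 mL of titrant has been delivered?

12.55

n(acid) = 0.2609 x 0.02014 = 0.005255 mol; n(NaOH) added = 0.1366 x 0.05887 = 0.008042 mol.
Base is in excess by 0.008042 - 0.005255 = 0.002787 mol in a total volume of 0.07901 L.
[OH^-] = 0.002787/0.07901 = 0.03528 M, so pOH = 1.45 and pH = 14.00 - 1.45 = 12.55.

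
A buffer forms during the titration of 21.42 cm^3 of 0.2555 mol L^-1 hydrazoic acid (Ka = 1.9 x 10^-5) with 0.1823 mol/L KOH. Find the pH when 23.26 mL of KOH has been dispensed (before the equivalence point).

Initial n(HN3) = 0.2555 x 0.02142 = 0.005473 mol.
n(KOH) added = 0.1823 x 0.02326 = 0.004240 mol, converting that many moles of HN3 to N3-.
Remaining n(HN3) = 0.001233 mol; n(N3-) = 0.004240 mol.
By Henderson-Hasselbalch, pH = pKa + log([A^-]/[HA]) = 4.72 + log(0.004240/0.001233) = 4.72 + (+0.54) = 5.26.

5.26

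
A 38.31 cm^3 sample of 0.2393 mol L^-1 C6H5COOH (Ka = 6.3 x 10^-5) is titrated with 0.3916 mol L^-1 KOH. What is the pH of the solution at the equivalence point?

n(C6H5COOH) = 0.2393 x 0.03831 = 0.009168 mol; V(KOH) at equivalence = 0.009168/0.3916 = 0.02341 L.
At equivalence all the acid is converted to C6H5COO-; total volume = 0.03831 + 0.02341 = 0.06172 L, so [C6H5COO-] = 0.009168/0.06172 = 0.1485 M.
Kb = Kw/Ka = 1.0e-14 / 6.3 x 10^-5 = 1.59e-10.
[OH^-] = sqrt(Kb x [C6H5COO-]) = sqrt(1.59e-10 x 0.1485) = 4.86e-6 M.
pOH = 5.31, so pH = 14.00 - 5.31 = 8.69.

8.69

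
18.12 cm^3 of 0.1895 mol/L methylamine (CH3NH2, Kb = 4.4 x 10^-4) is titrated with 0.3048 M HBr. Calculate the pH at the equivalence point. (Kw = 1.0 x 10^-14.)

n(CH3NH2) = 0.1895 x 0.01812 = 0.003434 mol; V(HBr) at equivalence = 0.003434/0.3048 = 0.01127 L.
At equivalence the base is fully converted to CH3NH3+; total volume = 0.02939 L, so [CH3NH3+] = 0.003434/0.02939 = 0.1169 M.
Ka(CH3NH3+) = Kw/Kb = 1.0e-14 / 4.4 x 10^-4 = 2.27e-11.
[H^+] = sqrt(Ka x [CH3NH3+]) = sqrt(2.27e-11 x 0.1169) = 1.63e-6 M.
pH = -log(1.63e-6) = 5.79.

5.79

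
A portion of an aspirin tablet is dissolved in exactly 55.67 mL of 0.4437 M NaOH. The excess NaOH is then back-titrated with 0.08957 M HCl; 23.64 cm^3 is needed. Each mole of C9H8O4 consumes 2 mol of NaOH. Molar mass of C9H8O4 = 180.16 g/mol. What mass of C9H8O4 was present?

Total n(NaOH) added = 0.4437 x 0.05567 = 0.02470 mol.
n(HCl) used = 0.08957 x 0.02364 = 0.002117 mol, which equals the excess n(NaOH).
So n(NaOH) consumed by the sample = 0.02470 - 0.002117 = 0.02258 mol.
n(C9H8O4) = 0.02258 / 2 = 0.01129 mol.
mass = 0.01129 mol x 180.16 g/mol = 2.03 g.

2.03 g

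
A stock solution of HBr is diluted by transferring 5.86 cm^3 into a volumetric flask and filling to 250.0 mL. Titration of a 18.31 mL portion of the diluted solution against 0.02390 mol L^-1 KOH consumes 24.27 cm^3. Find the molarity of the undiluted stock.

1.35 M

n(KOH) = 0.02390 x 0.02427 = 0.0005801 mol.
n(HBr) in the aliquot = 0.0005801 mol.
[diluted HBr] = 0.0005801 / 0.01831 = 0.03168 M.
Dilution factor = 250.0/5.860 = 42.66, so [stock] = 0.03168 x 42.66 = 1.35 M.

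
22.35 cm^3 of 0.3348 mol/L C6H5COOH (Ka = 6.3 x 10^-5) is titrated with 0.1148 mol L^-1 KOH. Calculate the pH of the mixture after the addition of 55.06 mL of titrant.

Initial n(C6H5COOH) = 0.3348 x 0.02235 = 0.007483 mol.
n(KOH) added = 0.1148 x 0.05506 = 0.006321 mol, converting that many moles of C6H5COOH to C6H5COO-.
Remaining n(C6H5COOH) = 0.001162 mol; n(C6H5COO-) = 0.006321 mol.
By Henderson-Hasselbalch, pH = pKa + log([A^-]/[HA]) = 4.20 + log(0.006321/0.001162) = 4.20 + (+0.74) = 4.94.

4.94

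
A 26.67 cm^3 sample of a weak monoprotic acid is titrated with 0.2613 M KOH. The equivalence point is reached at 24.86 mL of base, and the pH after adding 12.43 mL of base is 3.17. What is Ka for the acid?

12.43 mL is half of the equivalence volume, so this is the half-equivalence point where [HA] = [A^-].
At half-equivalence pH = pKa, so pKa = 3.17.
Ka = 10^(-3.17) = 6.8 x 10^-4.

6.8 x 10^-4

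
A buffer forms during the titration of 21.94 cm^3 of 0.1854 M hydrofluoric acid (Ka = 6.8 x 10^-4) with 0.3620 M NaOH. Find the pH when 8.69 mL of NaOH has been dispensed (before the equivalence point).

Initial n(HF) = 0.1854 x 0.02194 = 0.004068 mol.
n(NaOH) added = 0.3620 x 0.008690 = 0.003146 mol, converting that many moles of HF to F-.
Remaining n(HF) = 0.0009219 mol; n(F-) = 0.003146 mol.
By Henderson-Hasselbalch, pH = pKa + log([A^-]/[HA]) = 3.17 + log(0.003146/0.0009219) = 3.17 + (+0.53) = 3.70.

3.70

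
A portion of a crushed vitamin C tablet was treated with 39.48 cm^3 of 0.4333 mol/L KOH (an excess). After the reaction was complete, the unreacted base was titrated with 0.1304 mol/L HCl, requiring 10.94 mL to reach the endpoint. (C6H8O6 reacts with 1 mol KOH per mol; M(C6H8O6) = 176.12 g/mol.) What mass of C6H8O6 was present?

Total n(KOH) added = 0.4333 x 0.03948 = 0.01711 mol.
n(HCl) used = 0.1304 x 0.01094 = 0.001427 mol, which equals the excess n(KOH).
So n(KOH) consumed by the sample = 0.01711 - 0.001427 = 0.01568 mol.
n(C6H8O6) = 0.01568 / 1 = 0.01568 mol.
mass = 0.01568 mol x 176.12 g/mol = 2.76 g.

2.76 g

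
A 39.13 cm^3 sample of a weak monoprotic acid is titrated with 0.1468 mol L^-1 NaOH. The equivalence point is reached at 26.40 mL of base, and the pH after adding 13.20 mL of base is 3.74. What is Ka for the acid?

13.20 mL is half of the equivalence volume, so this is the half-equivalence point where [HA] = [A^-].
At half-equivalence pH = pKa, so pKa = 3.74.
Ka = 10^(-3.74) = 1.8 x 10^-4.

1.8 x 10^-4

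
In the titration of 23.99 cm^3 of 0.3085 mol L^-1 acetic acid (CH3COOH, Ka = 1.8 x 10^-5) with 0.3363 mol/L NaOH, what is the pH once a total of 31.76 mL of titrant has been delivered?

n(acid) = 0.3085 x 0.02399 = 0.007401 mol; n(NaOH) added = 0.3363 x 0.03176 = 0.01068 mol.
Base is in excess by 0.01068 - 0.007401 = 0.003280 mol in a total volume of 0.05575 L.
[OH^-] = 0.003280/0.05575 = 0.05883 M, so pOH = 1.23 and pH = 14.00 - 1.23 = 12.77.

12.77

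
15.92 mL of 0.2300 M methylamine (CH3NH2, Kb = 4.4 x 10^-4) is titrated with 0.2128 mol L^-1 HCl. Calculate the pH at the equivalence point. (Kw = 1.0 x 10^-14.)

n(CH3NH2) = 0.2300 x 0.01592 = 0.003662 mol; V(HCl) at equivalence = 0.003662/0.2128 = 0.01721 L.
At equivalence the base is fully converted to CH3NH3+; total volume = 0.03313 L, so [CH3NH3+] = 0.003662/0.03313 = 0.1105 M.
Ka(CH3NH3+) = Kw/Kb = 1.0e-14 / 4.4 x 10^-4 = 2.27e-11.
[H^+] = sqrt(Ka x [CH3NH3+]) = sqrt(2.27e-11 x 0.1105) = 1.58e-6 M.
pH = -log(1.58e-6) = 5.80.

5.80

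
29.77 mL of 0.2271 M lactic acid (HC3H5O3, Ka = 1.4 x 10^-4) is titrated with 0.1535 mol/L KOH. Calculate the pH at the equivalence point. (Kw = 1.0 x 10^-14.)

n(HC3H5O3) = 0.2271 x 0.02977 = 0.006761 mol; V(KOH) at equivalence = 0.006761/0.1535 = 0.04404 L.
At equivalence all the acid is converted to C3H5O3-; total volume = 0.02977 + 0.04404 = 0.07381 L, so [C3H5O3-] = 0.006761/0.07381 = 0.09159 M.
Kb = Kw/Ka = 1.0e-14 / 1.4 x 10^-4 = 7.14e-11.
[OH^-] = sqrt(Kb x [C3H5O3-]) = sqrt(7.14e-11 x 0.09159) = 2.56e-6 M.
pOH = 5.59, so pH = 14.00 - 5.59 = 8.41.

8.41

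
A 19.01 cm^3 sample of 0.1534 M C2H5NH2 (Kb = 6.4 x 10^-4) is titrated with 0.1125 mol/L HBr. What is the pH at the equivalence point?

6.00

n(C2H5NH2) = 0.1534 x 0.01901 = 0.002916 mol; V(HBr) at equivalence = 0.002916/0.1125 = 0.02592 L.
At equivalence the base is fully converted to C2H5NH3+; total volume = 0.04493 L, so [C2H5NH3+] = 0.002916/0.04493 = 0.06490 M.
Ka(C2H5NH3+) = Kw/Kb = 1.0e-14 / 6.4 x 10^-4 = 1.56e-11.
[H^+] = sqrt(Ka x [C2H5NH3+]) = sqrt(1.56e-11 x 0.06490) = 1.01e-6 M.
pH = -log(1.01e-6) = 6.00.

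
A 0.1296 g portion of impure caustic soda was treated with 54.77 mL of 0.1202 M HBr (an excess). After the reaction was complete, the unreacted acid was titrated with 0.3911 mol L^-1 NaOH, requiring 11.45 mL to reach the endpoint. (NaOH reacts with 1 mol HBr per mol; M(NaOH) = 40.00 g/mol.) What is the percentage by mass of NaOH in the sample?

Total n(HBr) added = 0.1202 x 0.05477 = 0.006583 mol.
n(NaOH) used = 0.3911 x 0.01145 = 0.004478 mol, which equals the excess n(HBr).
So n(HBr) consumed by the sample = 0.006583 - 0.004478 = 0.002105 mol.
n(NaOH) = 0.002105 / 1 = 0.002105 mol.
mass NaOH = 0.002105 x 40.00 = 0.08421 g, so %NaOH = 0.08421/0.1296 x 100 = 65.0%.

65.0%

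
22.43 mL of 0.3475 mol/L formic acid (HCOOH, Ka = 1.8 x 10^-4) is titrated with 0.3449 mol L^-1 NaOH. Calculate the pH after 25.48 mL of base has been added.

12.32

n(acid) = 0.3475 x 0.02243 = 0.007794 mol; n(NaOH) added = 0.3449 x 0.02548 = 0.008788 mol.
Base is in excess by 0.008788 - 0.007794 = 0.0009936 mol in a total volume of 0.04791 L.
[OH^-] = 0.0009936/0.04791 = 0.02074 M, so pOH = 1.68 and pH = 14.00 - 1.68 = 12.32.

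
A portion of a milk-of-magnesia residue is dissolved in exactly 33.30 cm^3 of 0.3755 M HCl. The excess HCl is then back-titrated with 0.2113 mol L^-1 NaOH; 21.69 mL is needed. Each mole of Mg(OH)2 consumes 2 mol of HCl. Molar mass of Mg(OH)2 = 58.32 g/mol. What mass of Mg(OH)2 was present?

0.231 g

Total n(HCl) added = 0.3755 x 0.03330 = 0.01250 mol.
n(NaOH) used = 0.2113 x 0.02169 = 0.004583 mol, which equals the excess n(HCl).
So n(HCl) consumed by the sample = 0.01250 - 0.004583 = 0.007921 mol.
n(Mg(OH)2) = 0.007921 / 2 = 0.003961 mol.
mass = 0.003961 mol x 58.32 g/mol = 0.231 g.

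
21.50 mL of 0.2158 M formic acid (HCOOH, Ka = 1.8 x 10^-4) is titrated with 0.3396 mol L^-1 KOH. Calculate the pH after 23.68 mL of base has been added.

12.88

n(acid) = 0.2158 x 0.02150 = 0.004640 mol; n(KOH) added = 0.3396 x 0.02368 = 0.008042 mol.
Base is in excess by 0.008042 - 0.004640 = 0.003402 mol in a total volume of 0.04518 L.
[OH^-] = 0.003402/0.04518 = 0.07530 M, so pOH = 1.12 and pH = 14.00 - 1.12 = 12.88.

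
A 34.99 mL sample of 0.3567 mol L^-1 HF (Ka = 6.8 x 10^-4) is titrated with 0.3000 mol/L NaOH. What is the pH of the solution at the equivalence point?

n(HF) = 0.3567 x 0.03499 = 0.01248 mol; V(NaOH) at equivalence = 0.01248/0.3000 = 0.04160 L.
At equivalence all the acid is converted to F-; total volume = 0.03499 + 0.04160 = 0.07659 L, so [F-] = 0.01248/0.07659 = 0.1630 M.
Kb = Kw/Ka = 1.0e-14 / 6.8 x 10^-4 = 1.47e-11.
[OH^-] = sqrt(Kb x [F-]) = sqrt(1.47e-11 x 0.1630) = 1.55e-6 M.
pOH = 5.81, so pH = 14.00 - 5.81 = 8.19.

8.19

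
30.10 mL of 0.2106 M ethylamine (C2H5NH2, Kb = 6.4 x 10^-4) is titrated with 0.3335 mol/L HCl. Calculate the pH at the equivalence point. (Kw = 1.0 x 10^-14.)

n(C2H5NH2) = 0.2106 x 0.03010 = 0.006339 mol; V(HCl) at equivalence = 0.006339/0.3335 = 0.01901 L.
At equivalence the base is fully converted to C2H5NH3+; total volume = 0.04911 L, so [C2H5NH3+] = 0.006339/0.04911 = 0.1291 M.
Ka(C2H5NH3+) = Kw/Kb = 1.0e-14 / 6.4 x 10^-4 = 1.56e-11.
[H^+] = sqrt(Ka x [C2H5NH3+]) = sqrt(1.56e-11 x 0.1291) = 1.42e-6 M.
pH = -log(1.42e-6) = 5.85.

5.85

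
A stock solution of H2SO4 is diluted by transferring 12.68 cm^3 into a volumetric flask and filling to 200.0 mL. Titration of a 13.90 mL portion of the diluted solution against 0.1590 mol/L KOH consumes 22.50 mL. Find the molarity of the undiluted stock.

2.03 M

n(KOH) = 0.1590 x 0.02250 = 0.003577 mol.
n(H2SO4) in the aliquot = 0.003577 x 1/2 = 0.001789 mol.
[diluted H2SO4] = 0.001789 / 0.01390 = 0.1287 M.
Dilution factor = 200.0/12.68 = 15.77, so [stock] = 0.1287 x 15.77 = 2.03 M.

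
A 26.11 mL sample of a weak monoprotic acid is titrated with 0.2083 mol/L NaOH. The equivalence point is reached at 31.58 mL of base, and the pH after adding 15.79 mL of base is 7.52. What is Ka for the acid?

15.79 mL is half of the equivalence volume, so this is the half-equivalence point where [HA] = [A^-].
At half-equivalence pH = pKa, so pKa = 7.52.
Ka = 10^(-7.52) = 3.0 x 10^-8.

3.0 x 10^-8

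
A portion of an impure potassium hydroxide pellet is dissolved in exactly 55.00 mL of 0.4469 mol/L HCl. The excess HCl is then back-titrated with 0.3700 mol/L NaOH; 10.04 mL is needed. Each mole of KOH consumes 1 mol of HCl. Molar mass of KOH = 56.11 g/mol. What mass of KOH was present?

Total n(HCl) added = 0.4469 x 0.05500 = 0.02458 mol.
n(NaOH) used = 0.3700 x 0.01004 = 0.003715 mol, which equals the excess n(HCl).
So n(HCl) consumed by the sample = 0.02458 - 0.003715 = 0.02086 mol.
n(KOH) = 0.02086 / 1 = 0.02086 mol.
mass = 0.02086 mol x 56.11 g/mol = 1.17 g.

1.17 g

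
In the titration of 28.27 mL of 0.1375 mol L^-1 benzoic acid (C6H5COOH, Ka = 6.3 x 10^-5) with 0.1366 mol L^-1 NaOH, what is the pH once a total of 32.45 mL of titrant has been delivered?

n(acid) = 0.1375 x 0.02827 = 0.003887 mol; n(NaOH) added = 0.1366 x 0.03245 = 0.004433 mol.
Base is in excess by 0.004433 - 0.003887 = 0.0005455 mol in a total volume of 0.06072 L.
[OH^-] = 0.0005455/0.06072 = 0.008985 M, so pOH = 2.05 and pH = 14.00 - 2.05 = 11.95.

11.95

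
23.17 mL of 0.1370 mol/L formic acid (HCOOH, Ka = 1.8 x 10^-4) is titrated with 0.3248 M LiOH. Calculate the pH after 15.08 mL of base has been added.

12.65

n(acid) = 0.1370 x 0.02317 = 0.003174 mol; n(LiOH) added = 0.3248 x 0.01508 = 0.004898 mol.
Base is in excess by 0.004898 - 0.003174 = 0.001724 mol in a total volume of 0.03825 L.
[OH^-] = 0.001724/0.03825 = 0.04506 M, so pOH = 1.35 and pH = 14.00 - 1.35 = 12.65.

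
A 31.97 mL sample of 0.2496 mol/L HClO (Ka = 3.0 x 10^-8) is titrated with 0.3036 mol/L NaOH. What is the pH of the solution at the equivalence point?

10.33

n(HClO) = 0.2496 x 0.03197 = 0.007980 mol; V(NaOH) at equivalence = 0.007980/0.3036 = 0.02628 L.
At equivalence all the acid is converted to ClO-; total volume = 0.03197 + 0.02628 = 0.05825 L, so [ClO-] = 0.007980/0.05825 = 0.1370 M.
Kb = Kw/Ka = 1.0e-14 / 3.0 x 10^-8 = 3.33e-7.
[OH^-] = sqrt(Kb x [ClO-]) = sqrt(3.33e-7 x 0.1370) = 0.000214 M.
pOH = 3.67, so pH = 14.00 - 3.67 = 10.33.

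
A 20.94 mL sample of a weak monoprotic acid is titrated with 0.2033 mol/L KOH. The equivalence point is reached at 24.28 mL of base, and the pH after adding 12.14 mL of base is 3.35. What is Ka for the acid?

4.5 x 10^-4

12.14 mL is half of the equivalence volume, so this is the half-equivalence point where [HA] = [A^-].
At half-equivalence pH = pKa, so pKa = 3.35.
Ka = 10^(-3.35) = 4.5 x 10^-4.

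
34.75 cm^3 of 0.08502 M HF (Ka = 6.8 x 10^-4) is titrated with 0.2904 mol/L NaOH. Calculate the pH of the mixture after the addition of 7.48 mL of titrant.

Initial n(HF) = 0.08502 x 0.03475 = 0.002954 mol.
n(NaOH) added = 0.2904 x 0.007480 = 0.002172 mol, converting that many moles of HF to F-.
Remaining n(HF) = 0.0007823 mol; n(F-) = 0.002172 mol.
By Henderson-Hasselbalch, pH = pKa + log([A^-]/[HA]) = 3.17 + log(0.002172/0.0007823) = 3.17 + (+0.44) = 3.61.

3.61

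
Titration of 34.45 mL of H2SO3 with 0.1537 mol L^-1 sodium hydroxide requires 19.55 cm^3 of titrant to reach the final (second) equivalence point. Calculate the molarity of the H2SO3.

0.0436 M

n(NaOH) = 0.1537 x 0.01955 = 0.003005 mol.
At the final (second) equivalence point, 2 mol OH^- react per mol H2SO3, so n(H2SO3) = 0.003005 / 2 = 0.001502 mol.
[H2SO3] = 0.001502 / 0.03445 L = 0.0436 M.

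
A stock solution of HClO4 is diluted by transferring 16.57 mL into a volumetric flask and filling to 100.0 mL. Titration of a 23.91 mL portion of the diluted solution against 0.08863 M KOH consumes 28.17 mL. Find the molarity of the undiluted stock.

0.630 M

n(KOH) = 0.08863 x 0.02817 = 0.002497 mol.
n(HClO4) in the aliquot = 0.002497 mol.
[diluted HClO4] = 0.002497 / 0.02391 = 0.1044 M.
Dilution factor = 100.0/16.57 = 6.035, so [stock] = 0.1044 x 6.035 = 0.630 M.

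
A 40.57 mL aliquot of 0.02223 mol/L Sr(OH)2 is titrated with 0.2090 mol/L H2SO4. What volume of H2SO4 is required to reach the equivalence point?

n(Sr(OH)2) = 0.02223 mol/L x 0.04057 L = 0.0009019 mol.
At equivalence n(H2SO4) = n(Sr(OH)2) = 0.0009019 mol.
V(H2SO4) = 0.0009019 / 0.2090 = 0.004315 L = 4.32 mL.

4.32 mL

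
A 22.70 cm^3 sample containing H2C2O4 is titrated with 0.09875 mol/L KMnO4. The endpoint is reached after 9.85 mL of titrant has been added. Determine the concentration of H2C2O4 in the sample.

n(KMnO4) = 0.09875 x 0.009850 = 0.0009727 mol.
From the balanced equation, 2 mol KMnO4 reacts with 5 mol H2C2O4, so n(H2C2O4) = 0.0009727 x 5/2 = 0.002432 mol.
[H2C2O4] = 0.002432 / 0.02270 L = 0.107 M.

0.107 M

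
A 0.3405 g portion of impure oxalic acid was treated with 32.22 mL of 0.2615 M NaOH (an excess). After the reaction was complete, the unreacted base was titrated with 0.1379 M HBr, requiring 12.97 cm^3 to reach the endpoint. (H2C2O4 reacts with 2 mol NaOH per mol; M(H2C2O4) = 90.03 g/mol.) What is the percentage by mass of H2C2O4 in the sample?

Total n(NaOH) added = 0.2615 x 0.03222 = 0.008426 mol.
n(HBr) used = 0.1379 x 0.01297 = 0.001789 mol, which equals the excess n(NaOH).
So n(NaOH) consumed by the sample = 0.008426 - 0.001789 = 0.006637 mol.
n(H2C2O4) = 0.006637 / 2 = 0.003318 mol.
mass H2C2O4 = 0.003318 x 90.03 = 0.2988 g, so %H2C2O4 = 0.2988/0.3405 x 100 = 87.7%.

87.7%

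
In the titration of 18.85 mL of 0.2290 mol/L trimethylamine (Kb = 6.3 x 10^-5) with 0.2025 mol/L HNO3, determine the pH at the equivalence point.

5.38

n((CH3)3N) = 0.2290 x 0.01885 = 0.004317 mol; V(HNO3) at equivalence = 0.004317/0.2025 = 0.02132 L.
At equivalence the base is fully converted to (CH3)3NH+; total volume = 0.04017 L, so [(CH3)3NH+] = 0.004317/0.04017 = 0.1075 M.
Ka((CH3)3NH+) = Kw/Kb = 1.0e-14 / 6.3 x 10^-5 = 1.59e-10.
[H^+] = sqrt(Ka x [(CH3)3NH+]) = sqrt(1.59e-10 x 0.1075) = 4.13e-6 M.
pH = -log(4.13e-6) = 5.38.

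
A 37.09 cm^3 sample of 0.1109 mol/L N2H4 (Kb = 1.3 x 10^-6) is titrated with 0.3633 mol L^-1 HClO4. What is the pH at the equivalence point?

n(N2H4) = 0.1109 x 0.03709 = 0.004113 mol; V(HClO4) at equivalence = 0.004113/0.3633 = 0.01132 L.
At equivalence the base is fully converted to N2H5+; total volume = 0.04841 L, so [N2H5+] = 0.004113/0.04841 = 0.08496 M.
Ka(N2H5+) = Kw/Kb = 1.0e-14 / 1.3 x 10^-6 = 7.69e-9.
[H^+] = sqrt(Ka x [N2H5+]) = sqrt(7.69e-9 x 0.08496) = 2.56e-5 M.
pH = -log(2.56e-5) = 4.59.

4.59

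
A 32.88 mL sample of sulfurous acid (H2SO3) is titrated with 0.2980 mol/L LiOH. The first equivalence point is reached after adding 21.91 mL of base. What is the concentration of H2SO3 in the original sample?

0.199 M

n(LiOH) = 0.2980 x 0.02191 = 0.006529 mol.
At the first equivalence point, 1 mol OH^- react per mol H2SO3, so n(H2SO3) = 0.006529 / 1 = 0.006529 mol.
[H2SO3] = 0.006529 / 0.03288 L = 0.199 M.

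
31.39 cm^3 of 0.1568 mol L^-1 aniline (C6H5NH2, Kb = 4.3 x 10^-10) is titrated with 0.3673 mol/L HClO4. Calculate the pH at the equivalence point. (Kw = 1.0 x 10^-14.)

2.80

n(C6H5NH2) = 0.1568 x 0.03139 = 0.004922 mol; V(HClO4) at equivalence = 0.004922/0.3673 = 0.01340 L.
At equivalence the base is fully converted to C6H5NH3+; total volume = 0.04479 L, so [C6H5NH3+] = 0.004922/0.04479 = 0.1099 M.
Ka(C6H5NH3+) = Kw/Kb = 1.0e-14 / 4.3 x 10^-10 = 2.33e-5.
[H^+] = sqrt(Ka x [C6H5NH3+]) = sqrt(2.33e-5 x 0.1099) = 0.00160 M.
pH = -log(0.00160) = 2.80.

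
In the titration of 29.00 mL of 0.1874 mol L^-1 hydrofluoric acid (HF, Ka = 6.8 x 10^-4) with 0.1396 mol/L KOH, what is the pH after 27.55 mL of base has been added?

Initial n(HF) = 0.1874 x 0.02900 = 0.005435 mol.
n(KOH) added = 0.1396 x 0.02755 = 0.003846 mol, converting that many moles of HF to F-.
Remaining n(HF) = 0.001589 mol; n(F-) = 0.003846 mol.
By Henderson-Hasselbalch, pH = pKa + log([A^-]/[HA]) = 3.17 + log(0.003846/0.001589) = 3.17 + (+0.38) = 3.55.

3.55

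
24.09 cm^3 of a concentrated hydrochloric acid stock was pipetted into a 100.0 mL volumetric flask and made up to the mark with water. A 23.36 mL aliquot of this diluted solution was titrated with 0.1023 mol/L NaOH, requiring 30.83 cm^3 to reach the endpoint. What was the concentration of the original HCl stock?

n(NaOH) = 0.1023 x 0.03083 = 0.003154 mol.
n(HCl) in the aliquot = 0.003154 mol.
[diluted HCl] = 0.003154 / 0.02336 = 0.1350 M.
Dilution factor = 100.0/24.09 = 4.151, so [stock] = 0.1350 x 4.151 = 0.560 M.

0.560 M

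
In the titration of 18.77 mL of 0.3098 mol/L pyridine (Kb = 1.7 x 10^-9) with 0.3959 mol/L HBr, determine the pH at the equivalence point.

n(C5H5N) = 0.3098 x 0.01877 = 0.005815 mol; V(HBr) at equivalence = 0.005815/0.3959 = 0.01469 L.
At equivalence the base is fully converted to C5H5NH+; total volume = 0.03346 L, so [C5H5NH+] = 0.005815/0.03346 = 0.1738 M.
Ka(C5H5NH+) = Kw/Kb = 1.0e-14 / 1.7 x 10^-9 = 5.88e-6.
[H^+] = sqrt(Ka x [C5H5NH+]) = sqrt(5.88e-6 x 0.1738) = 0.00101 M.
pH = -log(0.00101) = 3.00.

3.00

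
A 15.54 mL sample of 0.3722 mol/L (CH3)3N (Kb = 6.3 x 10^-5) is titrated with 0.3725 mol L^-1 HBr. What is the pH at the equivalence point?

5.26

n((CH3)3N) = 0.3722 x 0.01554 = 0.005784 mol; V(HBr) at equivalence = 0.005784/0.3725 = 0.01553 L.
At equivalence the base is fully converted to (CH3)3NH+; total volume = 0.03107 L, so [(CH3)3NH+] = 0.005784/0.03107 = 0.1862 M.
Ka((CH3)3NH+) = Kw/Kb = 1.0e-14 / 6.3 x 10^-5 = 1.59e-10.
[H^+] = sqrt(Ka x [(CH3)3NH+]) = sqrt(1.59e-10 x 0.1862) = 5.44e-6 M.
pH = -log(5.44e-6) = 5.26.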